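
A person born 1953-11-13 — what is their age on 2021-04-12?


Birth: 1953-11-13
Reference: 2021-04-12
Year difference: 2021 - 1953 = 68
Birthday not yet reached in 2021, subtract 1

67 years old


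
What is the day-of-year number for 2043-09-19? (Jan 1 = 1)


Date: September 19, 2043
Days in months 1 through 8: 243
Plus 19 days in September

Day of year: 262


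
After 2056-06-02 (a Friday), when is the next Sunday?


Current: Friday
Target: Sunday
Days ahead: 2

Next Sunday: 2056-06-04


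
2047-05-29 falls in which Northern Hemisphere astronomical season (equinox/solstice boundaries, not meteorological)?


Date: May 29
Astronomical Spring (approx.; exact equinox/solstice day varies by year): March 20 to June 20
May 29 falls within the Spring window

Spring


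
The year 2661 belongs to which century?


Century = (year - 1) // 100 + 1
= (2661 - 1) // 100 + 1
= 2660 // 100 + 1
= 26 + 1

27th century


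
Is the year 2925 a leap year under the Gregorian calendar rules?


Gregorian leap year rule: divisible by 4, but not by 100, unless also by 400.
2925 is not divisible by 4 -> not a leap year

No


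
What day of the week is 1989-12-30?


Date: December 30, 1989
Anchor: Jan 1, 1989. With p = 1989 - 1 = 1988: (p + p//4 - p//100 + p//400) mod 7 = (1988 + 497 - 19 + 4) mod 7 = 2470 mod 7 = 6 -> Sunday (Mon=0 ... Sun=6)
Days before December (Jan-Nov): 334; offset = 334 + 30 - 1 = 363
Weekday index = (6 + 363) mod 7 = 5

Day of the week: Saturday


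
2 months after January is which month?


January is month 1
1 + 2 = 3

March


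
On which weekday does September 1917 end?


September 1917 has 30 days
Anchor: Jan 1, 1917. With p = 1917 - 1 = 1916: (p + p//4 - p//100 + p//400) mod 7 = (1916 + 479 - 19 + 4) mod 7 = 2380 mod 7 = 0 -> Monday (Mon=0 ... Sun=6)
Days before September (Jan-Aug): 243; September 1 index = (0 + 243) mod 7 = 5 -> Saturday
Last day offset: 30 - 1 = 29 days
Weekday index = (5 + 29) mod 7 = 6

Sunday, September 30


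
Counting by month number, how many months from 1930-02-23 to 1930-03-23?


From February 1930 to March 1930
0 years * 12 = 0 months, plus 1 month = 1

1 month


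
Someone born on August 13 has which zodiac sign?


Date: August 13
Conventional tropical zodiac dates: Leo from July 23 onward; Virgo starts August 23
August 13 falls within the Leo range

Leo


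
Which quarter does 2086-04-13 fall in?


Month: April (month 4)
Q1: Jan-Mar, Q2: Apr-Jun, Q3: Jul-Sep, Q4: Oct-Dec

Q2


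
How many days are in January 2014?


January 2014

31 days


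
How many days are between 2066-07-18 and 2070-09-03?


From 2066-07-18 to 2070-09-03
2066-07-18: days before July = 31 + 28 + 31 + 30 + 31 + 30 = 181 (2066 is not a leap year); day of year = 181 + 18 = 199
2070-09-03: days before September = 31 + 28 + 31 + 30 + 31 + 30 + 31 + 31 = 243 (2070 is not a leap year); day of year = 243 + 3 = 246
Rest of 2066: 365 - 199 = 166
Full years 2067 (365), 2068 (366), 2069 (365): 1096
Total = 166 + 1096 + 246 = 1508

1508 days


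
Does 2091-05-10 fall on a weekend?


Anchor: Jan 1, 2091. With p = 2091 - 1 = 2090: (p + p//4 - p//100 + p//400) mod 7 = (2090 + 522 - 20 + 5) mod 7 = 2597 mod 7 = 0 -> Monday (Mon=0 ... Sun=6)
Day of year: 130; offset = 129
Weekday index = (0 + 129) mod 7 = 3 -> Thursday
Weekend days: Saturday, Sunday

No


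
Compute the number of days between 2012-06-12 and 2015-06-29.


From 2012-06-12 to 2015-06-29
2012-06-12: days before June = 31 + 29 + 31 + 30 + 31 = 152 (2012 is a leap year); day of year = 152 + 12 = 164
2015-06-29: days before June = 31 + 28 + 31 + 30 + 31 = 151 (2015 is not a leap year); day of year = 151 + 29 = 180
Rest of 2012: 366 - 164 = 202
Full years 2013 (365), 2014 (365): 730
Total = 202 + 730 + 180 = 1112

1112 days


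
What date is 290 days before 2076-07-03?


Start: 2076-07-03, subtract 290 days
Back 3 days from July 3 reaches June 30, 2076 -> 287 left
June 2076 has 30 days -> back to May 31, 2076 -> 257 left
May 2076 has 31 days -> back to April 30, 2076 -> 226 left
April 2076 has 30 days -> back to March 31, 2076 -> 196 left
March 2076 has 31 days -> back to February 29, 2076 -> 165 left
February 2076 has 29 days -> back to January 31, 2076 -> 136 left
January 2076 has 31 days -> back to December 31, 2075 -> 105 left
December 2075 has 31 days -> back to November 30, 2075 -> 74 left
November 2075 has 30 days -> back to October 31, 2075 -> 44 left
October 2075 has 31 days -> back to September 30, 2075 -> 13 left
September 2075: 30 - 13 = 17 -> lands on September 17

Result: 2075-09-17


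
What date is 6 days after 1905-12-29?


Start: 1905-12-29, add 6 days
December 1905 has 31 days: 31 - 29 = 2 days to December 31 -> 4 left
January 1906: 4 <= 31 -> lands on January 4

Result: 1906-01-04


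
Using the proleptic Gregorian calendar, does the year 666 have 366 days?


Gregorian leap year rule: divisible by 4, but not by 100, unless also by 400.
666 is not divisible by 4 -> not a leap year

No


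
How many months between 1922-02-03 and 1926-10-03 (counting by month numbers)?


From February 1922 to October 1926
4 years * 12 = 48 months, plus 8 months = 56

56 months


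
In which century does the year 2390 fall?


Century = (year - 1) // 100 + 1
= (2390 - 1) // 100 + 1
= 2389 // 100 + 1
= 23 + 1

24th century


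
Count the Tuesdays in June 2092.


June 2092 has 30 days
Anchor: Jan 1, 2092. With p = 2092 - 1 = 2091: (p + p//4 - p//100 + p//400) mod 7 = (2091 + 522 - 20 + 5) mod 7 = 2598 mod 7 = 1 -> Tuesday (Mon=0 ... Sun=6)
Days before June (Jan-May): 152; June 1 index = (1 + 152) mod 7 = 6 -> Sunday
First Tuesday is June 3
Tuesdays: 3, 10, 17, 24

4 Tuesdays


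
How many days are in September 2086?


September 2086

30 days


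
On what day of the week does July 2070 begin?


Target: July 1, 2070
Anchor: Jan 1, 2070. With p = 2070 - 1 = 2069: (p + p//4 - p//100 + p//400) mod 7 = (2069 + 517 - 20 + 5) mod 7 = 2571 mod 7 = 2 -> Wednesday (Mon=0 ... Sun=6)
Days before July (Jan-Jun): 181 days
Weekday index = (2 + 181) mod 7 = 1

Tuesday


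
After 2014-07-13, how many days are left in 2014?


Day of year: 194 of 365
Remaining = 365 - 194

171 days


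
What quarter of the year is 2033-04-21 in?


Month: April (month 4)
Q1: Jan-Mar, Q2: Apr-Jun, Q3: Jul-Sep, Q4: Oct-Dec

Q2


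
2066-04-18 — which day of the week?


Date: April 18, 2066
Anchor: Jan 1, 2066. With p = 2066 - 1 = 2065: (p + p//4 - p//100 + p//400) mod 7 = (2065 + 516 - 20 + 5) mod 7 = 2566 mod 7 = 4 -> Friday (Mon=0 ... Sun=6)
Days before April (Jan-Mar): 90; offset = 90 + 18 - 1 = 107
Weekday index = (4 + 107) mod 7 = 6

Day of the week: Sunday


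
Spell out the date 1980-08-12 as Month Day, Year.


ISO 1980-08-12 parses as year=1980, month=08, day=12
Month 8 -> August

August 12, 1980


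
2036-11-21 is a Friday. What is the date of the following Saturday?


Current: Friday
Target: Saturday
Days ahead: 1

Next Saturday: 2036-11-22


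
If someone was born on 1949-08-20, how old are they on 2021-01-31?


Birth: 1949-08-20
Reference: 2021-01-31
Year difference: 2021 - 1949 = 72
Birthday not yet reached in 2021, subtract 1

71 years old


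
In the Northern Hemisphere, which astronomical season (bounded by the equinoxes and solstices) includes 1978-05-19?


Date: May 19
Astronomical Spring (approx.; exact equinox/solstice day varies by year): March 20 to June 20
May 19 falls within the Spring window

Spring


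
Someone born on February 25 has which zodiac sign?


Date: February 25
Conventional tropical zodiac dates: Pisces from February 19 onward; Aries starts March 21
February 25 falls within the Pisces range

Pisces


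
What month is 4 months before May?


May is month 5
5 - 4 = 1

January


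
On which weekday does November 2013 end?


November 2013 has 30 days
Anchor: Jan 1, 2013. With p = 2013 - 1 = 2012: (p + p//4 - p//100 + p//400) mod 7 = (2012 + 503 - 20 + 5) mod 7 = 2500 mod 7 = 1 -> Tuesday (Mon=0 ... Sun=6)
Days before November (Jan-Oct): 304; November 1 index = (1 + 304) mod 7 = 4 -> Friday
Last day offset: 30 - 1 = 29 days
Weekday index = (4 + 29) mod 7 = 5

Saturday, November 30


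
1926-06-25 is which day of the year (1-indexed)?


Date: June 25, 1926
Days in months 1 through 5: 151
Plus 25 days in June

Day of year: 176


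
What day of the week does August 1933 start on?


Target: August 1, 1933
Anchor: Jan 1, 1933. With p = 1933 - 1 = 1932: (p + p//4 - p//100 + p//400) mod 7 = (1932 + 483 - 19 + 4) mod 7 = 2400 mod 7 = 6 -> Sunday (Mon=0 ... Sun=6)
Days before August (Jan-Jul): 212 days
Weekday index = (6 + 212) mod 7 = 1

Tuesday


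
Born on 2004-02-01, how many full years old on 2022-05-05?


Birth: 2004-02-01
Reference: 2022-05-05
Year difference: 2022 - 2004 = 18

18 years old


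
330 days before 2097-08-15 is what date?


Start: 2097-08-15, subtract 330 days
Back 15 days from August 15 reaches July 31, 2097 -> 315 left
July 2097 has 31 days -> back to June 30, 2097 -> 284 left
June 2097 has 30 days -> back to May 31, 2097 -> 254 left
May 2097 has 31 days -> back to April 30, 2097 -> 223 left
April 2097 has 30 days -> back to March 31, 2097 -> 193 left
March 2097 has 31 days -> back to February 28, 2097 -> 162 left
February 2097 has 28 days -> back to January 31, 2097 -> 134 left
January 2097 has 31 days -> back to December 31, 2096 -> 103 left
December 2096 has 31 days -> back to November 30, 2096 -> 72 left
November 2096 has 30 days -> back to October 31, 2096 -> 42 left
October 2096 has 31 days -> back to September 30, 2096 -> 11 left
September 2096: 30 - 11 = 19 -> lands on September 19

Result: 2096-09-19


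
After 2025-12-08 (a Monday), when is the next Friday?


Current: Monday
Target: Friday
Days ahead: 4

Next Friday: 2025-12-12


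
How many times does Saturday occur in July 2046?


July 2046 has 31 days
Anchor: Jan 1, 2046. With p = 2046 - 1 = 2045: (p + p//4 - p//100 + p//400) mod 7 = (2045 + 511 - 20 + 5) mod 7 = 2541 mod 7 = 0 -> Monday (Mon=0 ... Sun=6)
Days before July (Jan-Jun): 181; July 1 index = (0 + 181) mod 7 = 6 -> Sunday
First Saturday is July 7
Saturdays: 7, 14, 21, 28

4 Saturdays


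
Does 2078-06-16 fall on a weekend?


Anchor: Jan 1, 2078. With p = 2078 - 1 = 2077: (p + p//4 - p//100 + p//400) mod 7 = (2077 + 519 - 20 + 5) mod 7 = 2581 mod 7 = 5 -> Saturday (Mon=0 ... Sun=6)
Day of year: 167; offset = 166
Weekday index = (5 + 166) mod 7 = 3 -> Thursday
Weekend days: Saturday, Sunday

No


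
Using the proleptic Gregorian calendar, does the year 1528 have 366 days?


Gregorian leap year rule: divisible by 4, but not by 100, unless also by 400.
1528 is divisible by 4 but not 100 -> leap year

Yes


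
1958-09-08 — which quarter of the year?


Month: September (month 9)
Q1: Jan-Mar, Q2: Apr-Jun, Q3: Jul-Sep, Q4: Oct-Dec

Q3


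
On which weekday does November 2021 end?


November 2021 has 30 days
Anchor: Jan 1, 2021. With p = 2021 - 1 = 2020: (p + p//4 - p//100 + p//400) mod 7 = (2020 + 505 - 20 + 5) mod 7 = 2510 mod 7 = 4 -> Friday (Mon=0 ... Sun=6)
Days before November (Jan-Oct): 304; November 1 index = (4 + 304) mod 7 = 0 -> Monday
Last day offset: 30 - 1 = 29 days
Weekday index = (0 + 29) mod 7 = 1

Tuesday, November 30


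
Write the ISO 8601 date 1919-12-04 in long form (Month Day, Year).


ISO 1919-12-04 parses as year=1919, month=12, day=04
Month 12 -> December

December 4, 1919


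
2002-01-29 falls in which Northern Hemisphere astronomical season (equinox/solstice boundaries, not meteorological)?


Date: January 29
Astronomical Winter (approx.; exact equinox/solstice day varies by year): December 21 to March 19
January 29 falls within the Winter window

Winter


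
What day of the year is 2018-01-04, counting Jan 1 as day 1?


Date: January 4, 2018
No months before January
Plus 4 days in January

Day of year: 4


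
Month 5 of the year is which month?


Month 5 of 12

May


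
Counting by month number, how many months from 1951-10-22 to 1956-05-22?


From October 1951 to May 1956
5 years * 12 = 60 months, minus 5 months = 55

55 months


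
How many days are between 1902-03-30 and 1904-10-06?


From 1902-03-30 to 1904-10-06
1902-03-30: days before March = 31 + 28 = 59 (1902 is not a leap year); day of year = 59 + 30 = 89
1904-10-06: days before October = 31 + 29 + 31 + 30 + 31 + 30 + 31 + 31 + 30 = 274 (1904 is a leap year); day of year = 274 + 6 = 280
Rest of 1902: 365 - 89 = 276
Full years 1903 (365): 365
Total = 276 + 365 + 280 = 921

921 days


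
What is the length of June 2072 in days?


June 2072

30 days


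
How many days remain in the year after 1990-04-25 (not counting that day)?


Day of year: 115 of 365
Remaining = 365 - 115

250 days


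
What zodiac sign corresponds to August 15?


Date: August 15
Conventional tropical zodiac dates: Leo from July 23 onward; Virgo starts August 23
August 15 falls within the Leo range

Leo


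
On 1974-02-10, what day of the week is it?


Date: February 10, 1974
Anchor: Jan 1, 1974. With p = 1974 - 1 = 1973: (p + p//4 - p//100 + p//400) mod 7 = (1973 + 493 - 19 + 4) mod 7 = 2451 mod 7 = 1 -> Tuesday (Mon=0 ... Sun=6)
Days before February (Jan): 31; offset = 31 + 10 - 1 = 40
Weekday index = (1 + 40) mod 7 = 6

Day of the week: Sunday


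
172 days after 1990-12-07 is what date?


Start: 1990-12-07, add 172 days
December 1990 has 31 days: 31 - 7 = 24 days to December 31 -> 148 left
January 1991 has 31 days -> 117 left
February 1991 has 28 days -> 89 left
March 1991 has 31 days -> 58 left
April 1991 has 30 days -> 28 left
May 1991: 28 <= 31 -> lands on May 28

Result: 1991-05-28


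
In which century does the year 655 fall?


Century = (year - 1) // 100 + 1
= (655 - 1) // 100 + 1
= 654 // 100 + 1
= 6 + 1

7th century


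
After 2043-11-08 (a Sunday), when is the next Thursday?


Current: Sunday
Target: Thursday
Days ahead: 4

Next Thursday: 2043-11-12


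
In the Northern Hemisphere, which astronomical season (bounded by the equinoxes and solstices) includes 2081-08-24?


Date: August 24
Astronomical Summer (approx.; exact equinox/solstice day varies by year): June 21 to September 21
August 24 falls within the Summer window

Summer


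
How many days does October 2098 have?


October 2098

31 days


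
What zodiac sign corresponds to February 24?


Date: February 24
Conventional tropical zodiac dates: Pisces from February 19 onward; Aries starts March 21
February 24 falls within the Pisces range

Pisces


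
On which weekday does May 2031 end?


May 2031 has 31 days
Anchor: Jan 1, 2031. With p = 2031 - 1 = 2030: (p + p//4 - p//100 + p//400) mod 7 = (2030 + 507 - 20 + 5) mod 7 = 2522 mod 7 = 2 -> Wednesday (Mon=0 ... Sun=6)
Days before May (Jan-Apr): 120; May 1 index = (2 + 120) mod 7 = 3 -> Thursday
Last day offset: 31 - 1 = 30 days
Weekday index = (3 + 30) mod 7 = 5

Saturday, May 31


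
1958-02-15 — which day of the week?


Date: February 15, 1958
Anchor: Jan 1, 1958. With p = 1958 - 1 = 1957: (p + p//4 - p//100 + p//400) mod 7 = (1957 + 489 - 19 + 4) mod 7 = 2431 mod 7 = 2 -> Wednesday (Mon=0 ... Sun=6)
Days before February (Jan): 31; offset = 31 + 15 - 1 = 45
Weekday index = (2 + 45) mod 7 = 5

Day of the week: Saturday


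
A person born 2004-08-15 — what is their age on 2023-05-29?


Birth: 2004-08-15
Reference: 2023-05-29
Year difference: 2023 - 2004 = 19
Birthday not yet reached in 2023, subtract 1

18 years old


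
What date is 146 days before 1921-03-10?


Start: 1921-03-10, subtract 146 days
Back 10 days from March 10 reaches February 28, 1921 -> 136 left
February 1921 has 28 days -> back to January 31, 1921 -> 108 left
January 1921 has 31 days -> back to December 31, 1920 -> 77 left
December 1920 has 31 days -> back to November 30, 1920 -> 46 left
November 1920 has 30 days -> back to October 31, 1920 -> 16 left
October 1920: 31 - 16 = 15 -> lands on October 15

Result: 1920-10-15


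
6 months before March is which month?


March is month 3
3 - 6 = -3; wrap: -3 + 12 = 9

September


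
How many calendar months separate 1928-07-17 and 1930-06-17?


From July 1928 to June 1930
2 years * 12 = 24 months, minus 1 month = 23

23 months


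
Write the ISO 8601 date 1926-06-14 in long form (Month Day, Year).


ISO 1926-06-14 parses as year=1926, month=06, day=14
Month 6 -> June

June 14, 1926


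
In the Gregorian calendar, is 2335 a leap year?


Gregorian leap year rule: divisible by 4, but not by 100, unless also by 400.
2335 is not divisible by 4 -> not a leap year

No


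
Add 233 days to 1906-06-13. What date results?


Start: 1906-06-13, add 233 days
June 1906 has 30 days: 30 - 13 = 17 days to June 30 -> 216 left
July 1906 has 31 days -> 185 left
August 1906 has 31 days -> 154 left
September 1906 has 30 days -> 124 left
October 1906 has 31 days -> 93 left
November 1906 has 30 days -> 63 left
December 1906 has 31 days -> 32 left
January 1907 has 31 days -> 1 left
February 1907: 1 <= 28 -> lands on February 1

Result: 1907-02-01


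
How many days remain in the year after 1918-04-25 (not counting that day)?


Day of year: 115 of 365
Remaining = 365 - 115

250 days


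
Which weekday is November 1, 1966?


Target: November 1, 1966
Anchor: Jan 1, 1966. With p = 1966 - 1 = 1965: (p + p//4 - p//100 + p//400) mod 7 = (1965 + 491 - 19 + 4) mod 7 = 2441 mod 7 = 5 -> Saturday (Mon=0 ... Sun=6)
Days before November (Jan-Oct): 304 days
Weekday index = (5 + 304) mod 7 = 1

Tuesday


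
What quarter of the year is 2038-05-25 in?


Month: May (month 5)
Q1: Jan-Mar, Q2: Apr-Jun, Q3: Jul-Sep, Q4: Oct-Dec

Q2


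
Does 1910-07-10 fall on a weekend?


Anchor: Jan 1, 1910. With p = 1910 - 1 = 1909: (p + p//4 - p//100 + p//400) mod 7 = (1909 + 477 - 19 + 4) mod 7 = 2371 mod 7 = 5 -> Saturday (Mon=0 ... Sun=6)
Day of year: 191; offset = 190
Weekday index = (5 + 190) mod 7 = 6 -> Sunday
Weekend days: Saturday, Sunday

Yes


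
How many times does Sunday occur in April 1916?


April 1916 has 30 days
Anchor: Jan 1, 1916. With p = 1916 - 1 = 1915: (p + p//4 - p//100 + p//400) mod 7 = (1915 + 478 - 19 + 4) mod 7 = 2378 mod 7 = 5 -> Saturday (Mon=0 ... Sun=6)
Days before April (Jan-Mar): 91; April 1 index = (5 + 91) mod 7 = 5 -> Saturday
First Sunday is April 2
Sundays: 2, 9, 16, 23, 30

5 Sundays


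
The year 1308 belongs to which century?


Century = (year - 1) // 100 + 1
= (1308 - 1) // 100 + 1
= 1307 // 100 + 1
= 13 + 1

14th century


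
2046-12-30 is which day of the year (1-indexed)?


Date: December 30, 2046
Days in months 1 through 11: 334
Plus 30 days in December

Day of year: 364


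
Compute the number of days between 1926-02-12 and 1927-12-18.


From 1926-02-12 to 1927-12-18
1926-02-12: days before February = 31; day of year = 31 + 12 = 43
1927-12-18: days before December = 31 + 28 + 31 + 30 + 31 + 30 + 31 + 31 + 30 + 31 + 30 = 334 (1927 is not a leap year); day of year = 334 + 18 = 352
Rest of 1926: 365 - 43 = 322
Total = 322 + 352 = 674

674 days


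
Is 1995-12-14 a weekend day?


Anchor: Jan 1, 1995. With p = 1995 - 1 = 1994: (p + p//4 - p//100 + p//400) mod 7 = (1994 + 498 - 19 + 4) mod 7 = 2477 mod 7 = 6 -> Sunday (Mon=0 ... Sun=6)
Day of year: 348; offset = 347
Weekday index = (6 + 347) mod 7 = 3 -> Thursday
Weekend days: Saturday, Sunday

No


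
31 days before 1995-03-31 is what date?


Start: 1995-03-31, subtract 31 days
Back 31 days from March 31 reaches February 28, 1995 -> 0 left
February 1995: 28 - 0 = 28 -> lands on February 28

Result: 1995-02-28


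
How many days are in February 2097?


February 2097 (leap year: no)

28 days


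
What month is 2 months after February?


February is month 2
2 + 2 = 4

April


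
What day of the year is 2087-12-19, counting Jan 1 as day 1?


Date: December 19, 2087
Days in months 1 through 11: 334
Plus 19 days in December

Day of year: 353


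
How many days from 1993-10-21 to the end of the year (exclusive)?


Day of year: 294 of 365
Remaining = 365 - 294

71 days


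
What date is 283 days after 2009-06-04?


Start: 2009-06-04, add 283 days
June 2009 has 30 days: 30 - 4 = 26 days to June 30 -> 257 left
July 2009 has 31 days -> 226 left
August 2009 has 31 days -> 195 left
September 2009 has 30 days -> 165 left
October 2009 has 31 days -> 134 left
November 2009 has 30 days -> 104 left
December 2009 has 31 days -> 73 left
January 2010 has 31 days -> 42 left
February 2010 has 28 days -> 14 left
March 2010: 14 <= 31 -> lands on March 14

Result: 2010-03-14


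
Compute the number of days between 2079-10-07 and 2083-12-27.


From 2079-10-07 to 2083-12-27
2079-10-07: days before October = 31 + 28 + 31 + 30 + 31 + 30 + 31 + 31 + 30 = 273 (2079 is not a leap year); day of year = 273 + 7 = 280
2083-12-27: days before December = 31 + 28 + 31 + 30 + 31 + 30 + 31 + 31 + 30 + 31 + 30 = 334 (2083 is not a leap year); day of year = 334 + 27 = 361
Rest of 2079: 365 - 280 = 85
Full years 2080 (366), 2081 (365), 2082 (365): 1096
Total = 85 + 1096 + 361 = 1542

1542 days


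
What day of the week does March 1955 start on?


Target: March 1, 1955
Anchor: Jan 1, 1955. With p = 1955 - 1 = 1954: (p + p//4 - p//100 + p//400) mod 7 = (1954 + 488 - 19 + 4) mod 7 = 2427 mod 7 = 5 -> Saturday (Mon=0 ... Sun=6)
Days before March (Jan-Feb): 59 days
Weekday index = (5 + 59) mod 7 = 1

Tuesday


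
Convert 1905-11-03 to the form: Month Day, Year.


ISO 1905-11-03 parses as year=1905, month=11, day=03
Month 11 -> November

November 3, 1905


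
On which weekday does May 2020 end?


May 2020 has 31 days
Anchor: Jan 1, 2020. With p = 2020 - 1 = 2019: (p + p//4 - p//100 + p//400) mod 7 = (2019 + 504 - 20 + 5) mod 7 = 2508 mod 7 = 2 -> Wednesday (Mon=0 ... Sun=6)
Days before May (Jan-Apr): 121; May 1 index = (2 + 121) mod 7 = 4 -> Friday
Last day offset: 31 - 1 = 30 days
Weekday index = (4 + 30) mod 7 = 6

Sunday, May 31


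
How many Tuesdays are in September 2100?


September 2100 has 30 days
Anchor: Jan 1, 2100. With p = 2100 - 1 = 2099: (p + p//4 - p//100 + p//400) mod 7 = (2099 + 524 - 20 + 5) mod 7 = 2608 mod 7 = 4 -> Friday (Mon=0 ... Sun=6)
Days before September (Jan-Aug): 243; September 1 index = (4 + 243) mod 7 = 2 -> Wednesday
First Tuesday is September 7
Tuesdays: 7, 14, 21, 28

4 Tuesdays


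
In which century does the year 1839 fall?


Century = (year - 1) // 100 + 1
= (1839 - 1) // 100 + 1
= 1838 // 100 + 1
= 18 + 1

19th century


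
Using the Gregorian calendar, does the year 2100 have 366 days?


Gregorian leap year rule: divisible by 4, but not by 100, unless also by 400.
2100 is divisible by 100 but not 400 -> not a leap year

No


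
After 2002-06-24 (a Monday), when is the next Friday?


Current: Monday
Target: Friday
Days ahead: 4

Next Friday: 2002-06-28


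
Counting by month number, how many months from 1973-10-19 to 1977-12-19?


From October 1973 to December 1977
4 years * 12 = 48 months, plus 2 months = 50

50 months


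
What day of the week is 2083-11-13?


Date: November 13, 2083
Anchor: Jan 1, 2083. With p = 2083 - 1 = 2082: (p + p//4 - p//100 + p//400) mod 7 = (2082 + 520 - 20 + 5) mod 7 = 2587 mod 7 = 4 -> Friday (Mon=0 ... Sun=6)
Days before November (Jan-Oct): 304; offset = 304 + 13 - 1 = 316
Weekday index = (4 + 316) mod 7 = 5

Day of the week: Saturday


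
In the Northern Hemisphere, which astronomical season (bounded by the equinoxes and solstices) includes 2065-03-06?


Date: March 6
Astronomical Winter (approx.; exact equinox/solstice day varies by year): December 21 to March 19
March 6 falls within the Winter window

Winter


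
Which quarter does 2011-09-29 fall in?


Month: September (month 9)
Q1: Jan-Mar, Q2: Apr-Jun, Q3: Jul-Sep, Q4: Oct-Dec

Q3


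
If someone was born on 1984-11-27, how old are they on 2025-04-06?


Birth: 1984-11-27
Reference: 2025-04-06
Year difference: 2025 - 1984 = 41
Birthday not yet reached in 2025, subtract 1

40 years old


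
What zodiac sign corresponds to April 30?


Date: April 30
Conventional tropical zodiac dates: Taurus from April 20 onward; Gemini starts May 21
April 30 falls within the Taurus range

Taurus


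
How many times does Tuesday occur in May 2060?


May 2060 has 31 days
Anchor: Jan 1, 2060. With p = 2060 - 1 = 2059: (p + p//4 - p//100 + p//400) mod 7 = (2059 + 514 - 20 + 5) mod 7 = 2558 mod 7 = 3 -> Thursday (Mon=0 ... Sun=6)
Days before May (Jan-Apr): 121; May 1 index = (3 + 121) mod 7 = 5 -> Saturday
First Tuesday is May 4
Tuesdays: 4, 11, 18, 25

4 Tuesdays


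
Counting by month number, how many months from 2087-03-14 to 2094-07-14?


From March 2087 to July 2094
7 years * 12 = 84 months, plus 4 months = 88

88 months


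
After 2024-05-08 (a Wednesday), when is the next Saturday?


Current: Wednesday
Target: Saturday
Days ahead: 3

Next Saturday: 2024-05-11


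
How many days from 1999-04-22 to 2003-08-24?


From 1999-04-22 to 2003-08-24
1999-04-22: days before April = 31 + 28 + 31 = 90 (1999 is not a leap year); day of year = 90 + 22 = 112
2003-08-24: days before August = 31 + 28 + 31 + 30 + 31 + 30 + 31 = 212 (2003 is not a leap year); day of year = 212 + 24 = 236
Rest of 1999: 365 - 112 = 253
Full years 2000 (366), 2001 (365), 2002 (365): 1096
Total = 253 + 1096 + 236 = 1585

1585 days


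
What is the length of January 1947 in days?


January 1947

31 days


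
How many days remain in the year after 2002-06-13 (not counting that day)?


Day of year: 164 of 365
Remaining = 365 - 164

201 days


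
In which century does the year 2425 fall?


Century = (year - 1) // 100 + 1
= (2425 - 1) // 100 + 1
= 2424 // 100 + 1
= 24 + 1

25th century


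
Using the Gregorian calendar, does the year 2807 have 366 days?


Gregorian leap year rule: divisible by 4, but not by 100, unless also by 400.
2807 is not divisible by 4 -> not a leap year

No


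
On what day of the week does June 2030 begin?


Target: June 1, 2030
Anchor: Jan 1, 2030. With p = 2030 - 1 = 2029: (p + p//4 - p//100 + p//400) mod 7 = (2029 + 507 - 20 + 5) mod 7 = 2521 mod 7 = 1 -> Tuesday (Mon=0 ... Sun=6)
Days before June (Jan-May): 151 days
Weekday index = (1 + 151) mod 7 = 5

Saturday


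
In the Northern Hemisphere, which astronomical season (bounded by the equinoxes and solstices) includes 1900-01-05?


Date: January 5
Astronomical Winter (approx.; exact equinox/solstice day varies by year): December 21 to March 19
January 5 falls within the Winter window

Winter


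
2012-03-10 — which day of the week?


Date: March 10, 2012
Anchor: Jan 1, 2012. With p = 2012 - 1 = 2011: (p + p//4 - p//100 + p//400) mod 7 = (2011 + 502 - 20 + 5) mod 7 = 2498 mod 7 = 6 -> Sunday (Mon=0 ... Sun=6)
Days before March (Jan-Feb): 60; offset = 60 + 10 - 1 = 69
Weekday index = (6 + 69) mod 7 = 5

Day of the week: Saturday


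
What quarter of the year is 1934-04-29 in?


Month: April (month 4)
Q1: Jan-Mar, Q2: Apr-Jun, Q3: Jul-Sep, Q4: Oct-Dec

Q2


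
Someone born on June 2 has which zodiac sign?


Date: June 2
Conventional tropical zodiac dates: Gemini from May 21 onward; Cancer starts June 21
June 2 falls within the Gemini range

Gemini


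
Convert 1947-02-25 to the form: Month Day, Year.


ISO 1947-02-25 parses as year=1947, month=02, day=25
Month 2 -> February

February 25, 1947


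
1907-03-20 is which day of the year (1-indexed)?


Date: March 20, 1907
Days in months 1 through 2: 59
Plus 20 days in March

Day of year: 79


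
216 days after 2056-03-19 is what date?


Start: 2056-03-19, add 216 days
March 2056 has 31 days: 31 - 19 = 12 days to March 31 -> 204 left
April 2056 has 30 days -> 174 left
May 2056 has 31 days -> 143 left
June 2056 has 30 days -> 113 left
July 2056 has 31 days -> 82 left
August 2056 has 31 days -> 51 left
September 2056 has 30 days -> 21 left
October 2056: 21 <= 31 -> lands on October 21

Result: 2056-10-21


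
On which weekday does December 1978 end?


December 1978 has 31 days
Anchor: Jan 1, 1978. With p = 1978 - 1 = 1977: (p + p//4 - p//100 + p//400) mod 7 = (1977 + 494 - 19 + 4) mod 7 = 2456 mod 7 = 6 -> Sunday (Mon=0 ... Sun=6)
Days before December (Jan-Nov): 334; December 1 index = (6 + 334) mod 7 = 4 -> Friday
Last day offset: 31 - 1 = 30 days
Weekday index = (4 + 30) mod 7 = 6

Sunday, December 31


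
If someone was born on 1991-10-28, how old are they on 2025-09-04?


Birth: 1991-10-28
Reference: 2025-09-04
Year difference: 2025 - 1991 = 34
Birthday not yet reached in 2025, subtract 1

33 years old


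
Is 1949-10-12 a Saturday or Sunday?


Anchor: Jan 1, 1949. With p = 1949 - 1 = 1948: (p + p//4 - p//100 + p//400) mod 7 = (1948 + 487 - 19 + 4) mod 7 = 2420 mod 7 = 5 -> Saturday (Mon=0 ... Sun=6)
Day of year: 285; offset = 284
Weekday index = (5 + 284) mod 7 = 2 -> Wednesday
Weekend days: Saturday, Sunday

No


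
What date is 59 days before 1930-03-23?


Start: 1930-03-23, subtract 59 days
Back 23 days from March 23 reaches February 28, 1930 -> 36 left
February 1930 has 28 days -> back to January 31, 1930 -> 8 left
January 1930: 31 - 8 = 23 -> lands on January 23

Result: 1930-01-23


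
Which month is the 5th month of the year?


Month 5 of 12

May


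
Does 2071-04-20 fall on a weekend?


Anchor: Jan 1, 2071. With p = 2071 - 1 = 2070: (p + p//4 - p//100 + p//400) mod 7 = (2070 + 517 - 20 + 5) mod 7 = 2572 mod 7 = 3 -> Thursday (Mon=0 ... Sun=6)
Day of year: 110; offset = 109
Weekday index = (3 + 109) mod 7 = 0 -> Monday
Weekend days: Saturday, Sunday

No


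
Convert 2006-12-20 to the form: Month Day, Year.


ISO 2006-12-20 parses as year=2006, month=12, day=20
Month 12 -> December

December 20, 2006


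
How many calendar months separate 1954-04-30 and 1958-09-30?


From April 1954 to September 1958
4 years * 12 = 48 months, plus 5 months = 53

53 months


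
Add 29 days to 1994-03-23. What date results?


Start: 1994-03-23, add 29 days
March 1994 has 31 days: 31 - 23 = 8 days to March 31 -> 21 left
April 1994: 21 <= 30 -> lands on April 21

Result: 1994-04-21


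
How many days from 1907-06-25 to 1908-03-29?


From 1907-06-25 to 1908-03-29
1907-06-25: days before June = 31 + 28 + 31 + 30 + 31 = 151 (1907 is not a leap year); day of year = 151 + 25 = 176
1908-03-29: days before March = 31 + 29 = 60 (1908 is a leap year); day of year = 60 + 29 = 89
Rest of 1907: 365 - 176 = 189
Total = 189 + 89 = 278

278 days


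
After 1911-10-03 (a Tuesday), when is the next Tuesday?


Current: Tuesday
Target: Tuesday
Days ahead: 7

Next Tuesday: 1911-10-10


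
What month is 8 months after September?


September is month 9
9 + 8 = 17; wrap: 17 - 12 = 5

May


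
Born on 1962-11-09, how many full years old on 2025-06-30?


Birth: 1962-11-09
Reference: 2025-06-30
Year difference: 2025 - 1962 = 63
Birthday not yet reached in 2025, subtract 1

62 years old


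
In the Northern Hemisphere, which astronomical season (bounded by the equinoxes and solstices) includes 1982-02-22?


Date: February 22
Astronomical Winter (approx.; exact equinox/solstice day varies by year): December 21 to March 19
February 22 falls within the Winter window

Winter


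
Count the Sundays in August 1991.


August 1991 has 31 days
Anchor: Jan 1, 1991. With p = 1991 - 1 = 1990: (p + p//4 - p//100 + p//400) mod 7 = (1990 + 497 - 19 + 4) mod 7 = 2472 mod 7 = 1 -> Tuesday (Mon=0 ... Sun=6)
Days before August (Jan-Jul): 212; August 1 index = (1 + 212) mod 7 = 3 -> Thursday
First Sunday is August 4
Sundays: 4, 11, 18, 25

4 Sundays


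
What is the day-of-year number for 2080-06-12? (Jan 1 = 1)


Date: June 12, 2080
Days in months 1 through 5: 152
Plus 12 days in June

Day of year: 164


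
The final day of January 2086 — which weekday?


January 2086 has 31 days
Anchor: Jan 1, 2086. With p = 2086 - 1 = 2085: (p + p//4 - p//100 + p//400) mod 7 = (2085 + 521 - 20 + 5) mod 7 = 2591 mod 7 = 1 -> Tuesday (Mon=0 ... Sun=6)
January 1 is the anchor itself -> Tuesday
Last day offset: 31 - 1 = 30 days
Weekday index = (1 + 30) mod 7 = 3

Thursday, January 31


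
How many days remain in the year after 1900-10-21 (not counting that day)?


Day of year: 294 of 365
Remaining = 365 - 294

71 days


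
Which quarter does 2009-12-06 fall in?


Month: December (month 12)
Q1: Jan-Mar, Q2: Apr-Jun, Q3: Jul-Sep, Q4: Oct-Dec

Q4


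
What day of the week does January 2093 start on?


Target: January 1, 2093
Anchor: Jan 1, 2093. With p = 2093 - 1 = 2092: (p + p//4 - p//100 + p//400) mod 7 = (2092 + 523 - 20 + 5) mod 7 = 2600 mod 7 = 3 -> Thursday (Mon=0 ... Sun=6)
Offset from anchor: 0 days
Weekday index = (3 + 0) mod 7 = 3

Thursday


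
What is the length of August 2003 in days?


August 2003

31 days


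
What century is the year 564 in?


Century = (year - 1) // 100 + 1
= (564 - 1) // 100 + 1
= 563 // 100 + 1
= 5 + 1

6th century


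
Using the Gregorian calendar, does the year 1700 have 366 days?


Gregorian leap year rule: divisible by 4, but not by 100, unless also by 400.
1700 is divisible by 100 but not 400 -> not a leap year

No


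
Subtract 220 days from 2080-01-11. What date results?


Start: 2080-01-11, subtract 220 days
Back 11 days from January 11 reaches December 31, 2079 -> 209 left
December 2079 has 31 days -> back to November 30, 2079 -> 178 left
November 2079 has 30 days -> back to October 31, 2079 -> 148 left
October 2079 has 31 days -> back to September 30, 2079 -> 117 left
September 2079 has 30 days -> back to August 31, 2079 -> 87 left
August 2079 has 31 days -> back to July 31, 2079 -> 56 left
July 2079 has 31 days -> back to June 30, 2079 -> 25 left
June 2079: 30 - 25 = 5 -> lands on June 5

Result: 2079-06-05


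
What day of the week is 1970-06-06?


Date: June 6, 1970
Anchor: Jan 1, 1970. With p = 1970 - 1 = 1969: (p + p//4 - p//100 + p//400) mod 7 = (1969 + 492 - 19 + 4) mod 7 = 2446 mod 7 = 3 -> Thursday (Mon=0 ... Sun=6)
Days before June (Jan-May): 151; offset = 151 + 6 - 1 = 156
Weekday index = (3 + 156) mod 7 = 5

Day of the week: Saturday


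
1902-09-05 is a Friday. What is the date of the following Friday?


Current: Friday
Target: Friday
Days ahead: 7

Next Friday: 1902-09-12


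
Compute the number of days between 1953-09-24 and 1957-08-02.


From 1953-09-24 to 1957-08-02
1953-09-24: days before September = 31 + 28 + 31 + 30 + 31 + 30 + 31 + 31 = 243 (1953 is not a leap year); day of year = 243 + 24 = 267
1957-08-02: days before August = 31 + 28 + 31 + 30 + 31 + 30 + 31 = 212 (1957 is not a leap year); day of year = 212 + 2 = 214
Rest of 1953: 365 - 267 = 98
Full years 1954 (365), 1955 (365), 1956 (366): 1096
Total = 98 + 1096 + 214 = 1408

1408 days


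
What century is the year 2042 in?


Century = (year - 1) // 100 + 1
= (2042 - 1) // 100 + 1
= 2041 // 100 + 1
= 20 + 1

21st century


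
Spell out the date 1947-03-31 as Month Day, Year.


ISO 1947-03-31 parses as year=1947, month=03, day=31
Month 3 -> March

March 31, 1947


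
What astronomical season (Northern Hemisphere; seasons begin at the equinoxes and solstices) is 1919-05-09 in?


Date: May 9
Astronomical Spring (approx.; exact equinox/solstice day varies by year): March 20 to June 20
May 9 falls within the Spring window

Spring


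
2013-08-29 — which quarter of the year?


Month: August (month 8)
Q1: Jan-Mar, Q2: Apr-Jun, Q3: Jul-Sep, Q4: Oct-Dec

Q3


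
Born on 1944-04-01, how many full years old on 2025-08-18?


Birth: 1944-04-01
Reference: 2025-08-18
Year difference: 2025 - 1944 = 81

81 years old


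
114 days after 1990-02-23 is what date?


Start: 1990-02-23, add 114 days
February 1990 has 28 days: 28 - 23 = 5 days to February 28 -> 109 left
March 1990 has 31 days -> 78 left
April 1990 has 30 days -> 48 left
May 1990 has 31 days -> 17 left
June 1990: 17 <= 30 -> lands on June 17

Result: 1990-06-17


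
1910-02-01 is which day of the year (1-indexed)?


Date: February 1, 1910
Days in months 1 through 1: 31
Plus 1 days in February

Day of year: 32


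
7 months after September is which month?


September is month 9
9 + 7 = 16; wrap: 16 - 12 = 4

April


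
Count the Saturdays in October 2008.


October 2008 has 31 days
Anchor: Jan 1, 2008. With p = 2008 - 1 = 2007: (p + p//4 - p//100 + p//400) mod 7 = (2007 + 501 - 20 + 5) mod 7 = 2493 mod 7 = 1 -> Tuesday (Mon=0 ... Sun=6)
Days before October (Jan-Sep): 274; October 1 index = (1 + 274) mod 7 = 2 -> Wednesday
First Saturday is October 4
Saturdays: 4, 11, 18, 25

4 Saturdays


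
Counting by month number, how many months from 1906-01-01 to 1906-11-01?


From January 1906 to November 1906
0 years * 12 = 0 months, plus 10 months = 10

10 months


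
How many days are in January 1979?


January 1979

31 days


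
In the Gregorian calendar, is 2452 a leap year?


Gregorian leap year rule: divisible by 4, but not by 100, unless also by 400.
2452 is divisible by 4 but not 100 -> leap year

Yes


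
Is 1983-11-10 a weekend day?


Anchor: Jan 1, 1983. With p = 1983 - 1 = 1982: (p + p//4 - p//100 + p//400) mod 7 = (1982 + 495 - 19 + 4) mod 7 = 2462 mod 7 = 5 -> Saturday (Mon=0 ... Sun=6)
Day of year: 314; offset = 313
Weekday index = (5 + 313) mod 7 = 3 -> Thursday
Weekend days: Saturday, Sunday

No


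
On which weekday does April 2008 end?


April 2008 has 30 days
Anchor: Jan 1, 2008. With p = 2008 - 1 = 2007: (p + p//4 - p//100 + p//400) mod 7 = (2007 + 501 - 20 + 5) mod 7 = 2493 mod 7 = 1 -> Tuesday (Mon=0 ... Sun=6)
Days before April (Jan-Mar): 91; April 1 index = (1 + 91) mod 7 = 1 -> Tuesday
Last day offset: 30 - 1 = 29 days
Weekday index = (1 + 29) mod 7 = 2

Wednesday, April 30


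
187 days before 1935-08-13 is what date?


Start: 1935-08-13, subtract 187 days
Back 13 days from August 13 reaches July 31, 1935 -> 174 left
July 1935 has 31 days -> back to June 30, 1935 -> 143 left
June 1935 has 30 days -> back to May 31, 1935 -> 113 left
May 1935 has 31 days -> back to April 30, 1935 -> 82 left
April 1935 has 30 days -> back to March 31, 1935 -> 52 left
March 1935 has 31 days -> back to February 28, 1935 -> 21 left
February 1935: 28 - 21 = 7 -> lands on February 7

Result: 1935-02-07


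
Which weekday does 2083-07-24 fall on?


Date: July 24, 2083
Anchor: Jan 1, 2083. With p = 2083 - 1 = 2082: (p + p//4 - p//100 + p//400) mod 7 = (2082 + 520 - 20 + 5) mod 7 = 2587 mod 7 = 4 -> Friday (Mon=0 ... Sun=6)
Days before July (Jan-Jun): 181; offset = 181 + 24 - 1 = 204
Weekday index = (4 + 204) mod 7 = 5

Day of the week: Saturday


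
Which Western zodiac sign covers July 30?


Date: July 30
Conventional tropical zodiac dates: Leo from July 23 onward; Virgo starts August 23
July 30 falls within the Leo range

Leo


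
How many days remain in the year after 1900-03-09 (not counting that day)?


Day of year: 68 of 365
Remaining = 365 - 68

297 days


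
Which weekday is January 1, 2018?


Target: January 1, 2018
Anchor: Jan 1, 2018. With p = 2018 - 1 = 2017: (p + p//4 - p//100 + p//400) mod 7 = (2017 + 504 - 20 + 5) mod 7 = 2506 mod 7 = 0 -> Monday (Mon=0 ... Sun=6)
Offset from anchor: 0 days
Weekday index = (0 + 0) mod 7 = 0

Monday


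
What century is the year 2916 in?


Century = (year - 1) // 100 + 1
= (2916 - 1) // 100 + 1
= 2915 // 100 + 1
= 29 + 1

30th century


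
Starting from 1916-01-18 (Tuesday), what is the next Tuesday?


Current: Tuesday
Target: Tuesday
Days ahead: 7

Next Tuesday: 1916-01-25


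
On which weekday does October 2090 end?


October 2090 has 31 days
Anchor: Jan 1, 2090. With p = 2090 - 1 = 2089: (p + p//4 - p//100 + p//400) mod 7 = (2089 + 522 - 20 + 5) mod 7 = 2596 mod 7 = 6 -> Sunday (Mon=0 ... Sun=6)
Days before October (Jan-Sep): 273; October 1 index = (6 + 273) mod 7 = 6 -> Sunday
Last day offset: 31 - 1 = 30 days
Weekday index = (6 + 30) mod 7 = 1

Tuesday, October 31
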